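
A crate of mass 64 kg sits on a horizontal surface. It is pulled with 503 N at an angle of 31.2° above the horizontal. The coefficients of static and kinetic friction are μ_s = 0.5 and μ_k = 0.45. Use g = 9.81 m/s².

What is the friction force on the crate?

N = m g − P sin α = 627.8 − 503×sin 31.2° = 367.3 N.
Horizontally, friction must balance P cos α = 430.2 N.
μ_s N = 0.5 × 367.3 = 183.6 N.
The required friction exceeds μ_s N, so the crate moves and f = μ_k N = 165 N.

f ≈ 165 N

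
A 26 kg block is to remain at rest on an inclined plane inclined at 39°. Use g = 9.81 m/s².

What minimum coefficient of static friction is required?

At the slip threshold m g sin θ = μ_s m g cos θ, so μ_s,min = tan θ.
μ_s,min = tan 39° = 0.81.

μ_s,min ≈ 0.81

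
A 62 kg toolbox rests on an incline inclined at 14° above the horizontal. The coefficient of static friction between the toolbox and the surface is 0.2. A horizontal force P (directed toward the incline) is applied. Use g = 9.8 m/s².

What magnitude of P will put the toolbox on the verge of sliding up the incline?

At impending motion up the slope, friction acts down-slope at its limit: f = μ_s N.
Perpendicular to the incline: N = m g cos θ + P sin θ.
Along the incline: P cos θ = m g sin θ + μ_s N = m g sin θ + μ_s (m g cos θ + P sin θ).
Solving, P (cos θ − μ_s sin θ) = m g (sin θ + μ_s cos θ), so P = 62×9.8×(sin 14° + 0.2 cos 14°)/(cos 14° − 0.2 sin 14°) = 608×0.436/0.9219 = 287 N.

P ≈ 287 N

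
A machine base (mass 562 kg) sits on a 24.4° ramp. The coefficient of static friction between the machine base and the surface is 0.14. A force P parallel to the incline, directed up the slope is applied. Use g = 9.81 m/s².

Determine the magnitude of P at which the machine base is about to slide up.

P ≈ 2980 N

At impending motion up the slope, friction acts down-slope at its limit: f = μ_s N.
P is parallel to the surface, so N = m g cos θ = 5020 N.
Along the incline: P = m g sin θ + μ_s N = 2280 + 0.14×5020 = 2980 N.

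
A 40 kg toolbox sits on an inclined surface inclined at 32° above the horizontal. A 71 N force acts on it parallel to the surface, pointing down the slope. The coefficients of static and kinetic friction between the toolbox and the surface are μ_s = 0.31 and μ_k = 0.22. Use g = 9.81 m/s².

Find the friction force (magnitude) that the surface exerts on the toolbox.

The normal reaction is N = m g cos θ = 332.8 N.
The friction needed for equilibrium is m g sin θ + P = 207.9 + 71 = 278.9 N, measured positive up-slope.
The static-friction ceiling is μ_s N = 0.31 × 332.8 = 103.2 N.
Since |278.9| > 103.2 N, static friction cannot hold it; the toolbox slides down the incline and kinetic friction applies: f = μ_k N = 0.22 × 332.8 = 73.2 N.

f ≈ 73.2 N (up the incline)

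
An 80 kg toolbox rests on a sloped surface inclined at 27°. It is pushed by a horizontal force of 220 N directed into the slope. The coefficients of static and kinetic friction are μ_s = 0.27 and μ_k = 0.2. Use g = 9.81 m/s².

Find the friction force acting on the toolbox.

f ≈ 160 N (up the incline)

Normal direction: N = m g cos θ + P sin θ = 799.1 N.
Along the incline, the net driving force (taking up-slope positive) is P cos θ − m g sin θ = 196 − 356.3 = -160.3 N, so equilibrium requires friction f = 160.3 N (up-slope).
Maximum static friction: μ_s N = 0.27 × 799.1 = 215.8 N.
Since 160.3 N is within the 215.8 N limit, the toolbox stays put and friction is exactly 160 N.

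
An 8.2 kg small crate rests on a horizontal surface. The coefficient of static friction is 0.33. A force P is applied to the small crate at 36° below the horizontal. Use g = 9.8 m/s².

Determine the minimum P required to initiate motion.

N = m g + P sin α (the push presses the small crate into the horizontal surface).
At impending slip, P cos α = μ_s N = μ_s (m g + P sin α).
Solving: P (cos α − μ_s sin α) = μ_s m g → P = 0.33×80.4/(cos 36° − 0.33 sin 36°) = 26.5/0.615 = 43.1 N.

P ≈ 43.1 N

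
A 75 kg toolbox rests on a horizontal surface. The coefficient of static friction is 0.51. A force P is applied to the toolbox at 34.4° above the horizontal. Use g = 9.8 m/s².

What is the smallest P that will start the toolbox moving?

N = m g − P sin α (the pull lifts the toolbox).
At impending slip, P cos α = μ_s N = μ_s (m g − P sin α).
Solving: P (cos α + μ_s sin α) = μ_s m g → P = 0.51×735/(cos 34.4° + 0.51 sin 34.4°) = 375/1.113 = 337 N.

P ≈ 337 N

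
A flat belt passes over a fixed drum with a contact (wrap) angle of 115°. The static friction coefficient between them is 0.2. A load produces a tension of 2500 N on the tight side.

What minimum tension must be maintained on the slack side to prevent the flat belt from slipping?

T_min ≈ 1670 N

Capstan equation at impending slip: T_tight/T_slack = e^{μβ}.
β = 115° = 2.007 rad; e^{μβ} = e^{0.2×2.007} = 1.494.
T_slack = T_tight / e^{μβ} = 2500 / 1.494 = 1670 N.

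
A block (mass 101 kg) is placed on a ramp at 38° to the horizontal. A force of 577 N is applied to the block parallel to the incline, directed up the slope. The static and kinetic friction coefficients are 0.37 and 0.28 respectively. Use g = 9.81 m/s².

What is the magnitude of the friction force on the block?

The normal reaction is N = m g cos θ = 780.8 N.
Parallel to the incline, ΣF = 0 gives f = m g sin θ − P = 610 − 577 = 33 N (up-slope positive).
Maximum static friction available: μ_s N = 0.37 × 780.8 = 288.9 N.
Since |33| ≤ 288.9 N, the block remains in static equilibrium and friction takes exactly the required value.

f ≈ 33 N (up the incline)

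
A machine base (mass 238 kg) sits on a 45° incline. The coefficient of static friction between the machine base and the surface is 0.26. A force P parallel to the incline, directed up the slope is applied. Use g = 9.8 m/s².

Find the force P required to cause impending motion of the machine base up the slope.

P ≈ 2080 N

At impending motion up the slope, friction acts down-slope at its limit: f = μ_s N.
P is parallel to the surface, so N = m g cos θ = 1650 N.
Along the incline: P = m g sin θ + μ_s N = 1650 + 0.26×1650 = 2080 N.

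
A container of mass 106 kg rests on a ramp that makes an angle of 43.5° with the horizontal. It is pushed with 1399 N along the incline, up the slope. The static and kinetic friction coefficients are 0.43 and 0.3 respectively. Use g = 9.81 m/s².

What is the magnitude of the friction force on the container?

f ≈ 226 N (down the incline)

The normal reaction is N = m g cos θ = 754.3 N.
The friction needed for equilibrium is m g sin θ − P = 715.8 − 1399 = -683.2 N, measured positive up-slope.
The static-friction ceiling is μ_s N = 0.43 × 754.3 = 324.3 N.
Since |-683.2| > 324.3 N, static friction cannot hold it; the container slides up the incline and kinetic friction applies: f = μ_k N = 0.3 × 754.3 = 226 N.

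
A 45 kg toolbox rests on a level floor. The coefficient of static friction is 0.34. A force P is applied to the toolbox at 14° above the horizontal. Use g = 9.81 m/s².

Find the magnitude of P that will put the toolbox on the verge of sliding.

P ≈ 143 N

N = m g − P sin α (the pull lifts the toolbox).
At impending slip, P cos α = μ_s N = μ_s (m g − P sin α).
Solving: P (cos α + μ_s sin α) = μ_s m g → P = 0.34×441/(cos 14° + 0.34 sin 14°) = 150/1.053 = 143 N.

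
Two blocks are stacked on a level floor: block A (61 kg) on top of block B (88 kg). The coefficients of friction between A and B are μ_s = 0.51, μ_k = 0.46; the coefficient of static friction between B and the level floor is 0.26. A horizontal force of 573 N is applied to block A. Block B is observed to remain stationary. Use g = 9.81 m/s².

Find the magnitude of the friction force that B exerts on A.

f ≈ 275 N

Between the blocks, N₁ = m_A g = 598.4 N.
Maximum static friction on A from B: μ_s N₁ = 0.51×598.4 = 305.2 N.
Since P = 573 N > 305.2 N, A slides on B; the A–B friction is kinetic: f₁ = μ_k N₁ = 0.46×598.4 = 275 N.
B experiences an equal 275 N forward from A (third law). B is in equilibrium, so the floor supplies f₂ = 275 N of static friction (limit μ_s(m_A+m_B)g = 380 N, not exceeded).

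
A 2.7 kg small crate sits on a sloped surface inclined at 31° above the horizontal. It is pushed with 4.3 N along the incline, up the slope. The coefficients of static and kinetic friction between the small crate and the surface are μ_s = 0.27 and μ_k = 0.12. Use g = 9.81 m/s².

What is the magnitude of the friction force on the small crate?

f ≈ 2.72 N (up the incline)

The normal reaction is N = m g cos θ = 22.7 N.
For equilibrium along the incline the friction force must supply f = m g sin θ − P = 13.64 − 4.3 = 9.342 N (positive meaning up-slope).
Static friction can supply at most μ_s N = 6.13 N.
Since |9.342| > 6.13 N, static friction cannot hold it; the small crate slides down the incline and kinetic friction applies: f = μ_k N = 0.12 × 22.7 = 2.72 N.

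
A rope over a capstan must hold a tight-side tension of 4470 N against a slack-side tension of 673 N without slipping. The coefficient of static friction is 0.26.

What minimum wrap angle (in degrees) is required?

T₂/T₁ = e^{μβ} → β = ln(T₂/T₁)/μ.
β = ln(4470/673)/0.26 = 1.893/0.26 = 7.282 rad.
In degrees: β = 7.282 × 180/π = 417°.

β_min ≈ 417°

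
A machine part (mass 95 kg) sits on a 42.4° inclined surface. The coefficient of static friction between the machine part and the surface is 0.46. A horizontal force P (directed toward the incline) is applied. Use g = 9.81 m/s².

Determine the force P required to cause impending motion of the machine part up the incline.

P ≈ 2210 N

At impending motion up the slope, friction acts down-slope at its limit: f = μ_s N.
Perpendicular to the incline: N = m g cos θ + P sin θ.
Along the incline: P cos θ = m g sin θ + μ_s N = m g sin θ + μ_s (m g cos θ + P sin θ).
Solving, P (cos θ − μ_s sin θ) = m g (sin θ + μ_s cos θ), so P = 95×9.81×(sin 42.4° + 0.46 cos 42.4°)/(cos 42.4° − 0.46 sin 42.4°) = 932×1.014/0.4283 = 2210 N.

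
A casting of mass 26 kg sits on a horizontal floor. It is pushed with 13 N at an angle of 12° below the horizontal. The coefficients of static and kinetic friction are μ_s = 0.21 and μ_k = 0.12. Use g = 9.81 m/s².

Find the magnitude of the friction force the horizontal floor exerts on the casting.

f ≈ 12.7 N

N = m g + P sin α = 255.1 + 13×sin 12° = 257.8 N.
The horizontal driving force is P cos α = 12.72 N, so equilibrium needs friction f = 12.72 N.
The static-friction limit is μ_s N = 54.13 N.
Since 12.72 N does not exceed the limit, the casting stays at rest and f = 12.7 N.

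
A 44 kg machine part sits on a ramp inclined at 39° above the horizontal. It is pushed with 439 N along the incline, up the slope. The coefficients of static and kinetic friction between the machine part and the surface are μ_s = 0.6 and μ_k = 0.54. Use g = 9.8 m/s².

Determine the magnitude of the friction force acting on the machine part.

f ≈ 168 N (down the incline)

Normal force: N = m g cos θ = 44 × 9.8 × cos 39° = 335.1 N.
For equilibrium along the incline the friction force must supply f = m g sin θ − P = 271.4 − 439 = -167.6 N (positive meaning up-slope).
Maximum static friction available: μ_s N = 0.6 × 335.1 = 201.1 N.
Since |-167.6| ≤ 201.1 N, the machine part remains in static equilibrium and friction takes exactly the required value.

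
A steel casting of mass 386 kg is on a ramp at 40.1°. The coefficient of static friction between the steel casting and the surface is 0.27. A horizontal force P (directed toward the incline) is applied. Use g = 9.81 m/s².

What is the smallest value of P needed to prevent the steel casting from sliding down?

P_min ≈ 1760 N

The steel casting tends to slide down (tan θ > μ_s), so at the point of impending slip friction acts up-slope at its limit: f = μ_s N.
Perpendicular to the incline: N = m g cos θ + P sin θ.
Along the incline: P cos θ + μ_s N = m g sin θ, i.e. P cos θ + μ_s (m g cos θ + P sin θ) = m g sin θ.
Solving, P (cos θ + μ_s sin θ) = m g (sin θ − μ_s cos θ), so P = 3790×0.4376/0.9388 = 1760 N.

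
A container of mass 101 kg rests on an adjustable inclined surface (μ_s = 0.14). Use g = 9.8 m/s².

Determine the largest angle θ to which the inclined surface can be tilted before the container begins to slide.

At the slip threshold, m g sin θ = μ_s · m g cos θ, so tan θ = μ_s.
θ_max = arctan(0.14) = 7.97°.

θ_max ≈ 7.97°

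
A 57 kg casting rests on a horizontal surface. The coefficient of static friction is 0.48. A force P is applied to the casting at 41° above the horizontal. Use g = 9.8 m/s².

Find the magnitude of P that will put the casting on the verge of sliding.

N = m g − P sin α (the pull lifts the casting).
At impending slip, P cos α = μ_s N = μ_s (m g − P sin α).
Solving: P (cos α + μ_s sin α) = μ_s m g → P = 0.48×559/(cos 41° + 0.48 sin 41°) = 268/1.07 = 251 N.

P ≈ 251 N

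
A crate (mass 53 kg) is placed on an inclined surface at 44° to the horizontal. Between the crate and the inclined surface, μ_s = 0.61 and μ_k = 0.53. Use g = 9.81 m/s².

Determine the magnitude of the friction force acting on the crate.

The normal reaction is N = m g cos θ = 374 N.
For equilibrium along the incline, friction must balance the weight component: f = m g sin θ = 361.2 N up the slope.
Maximum static friction available: μ_s N = 0.61 × 374 = 228.1 N.
Since |361.2| > 228.1 N, static friction cannot hold it; the crate slides down the incline and kinetic friction applies: f = μ_k N = 0.53 × 374 = 198 N.

f ≈ 198 N (up the incline)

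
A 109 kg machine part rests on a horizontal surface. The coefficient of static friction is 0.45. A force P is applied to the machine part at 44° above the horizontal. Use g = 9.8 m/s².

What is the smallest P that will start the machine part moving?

N = m g − P sin α (the pull lifts the machine part).
At impending slip, P cos α = μ_s N = μ_s (m g − P sin α).
Solving: P (cos α + μ_s sin α) = μ_s m g → P = 0.45×1070/(cos 44° + 0.45 sin 44°) = 481/1.032 = 466 N.

P ≈ 466 N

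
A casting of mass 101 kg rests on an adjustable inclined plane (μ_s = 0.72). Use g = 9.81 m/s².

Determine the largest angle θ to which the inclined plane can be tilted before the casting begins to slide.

θ_max ≈ 35.8°

At the slip threshold, m g sin θ = μ_s · m g cos θ, so tan θ = μ_s.
θ_max = arctan(0.72) = 35.8°.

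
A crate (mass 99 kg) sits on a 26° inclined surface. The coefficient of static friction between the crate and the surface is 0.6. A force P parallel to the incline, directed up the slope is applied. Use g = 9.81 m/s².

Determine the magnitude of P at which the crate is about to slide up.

P ≈ 949 N

At impending motion up the slope, friction acts down-slope at its limit: f = μ_s N.
P is parallel to the surface, so N = m g cos θ = 873 N.
Along the incline: P = m g sin θ + μ_s N = 426 + 0.6×873 = 949 N.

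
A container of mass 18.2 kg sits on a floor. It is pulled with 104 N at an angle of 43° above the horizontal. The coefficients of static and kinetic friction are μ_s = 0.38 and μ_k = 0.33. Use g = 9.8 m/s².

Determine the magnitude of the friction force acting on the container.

N = m g − P sin α = 178.4 − 104×sin 43° = 107.4 N.
For equilibrium, f = P cos α = 104×cos 43° = 76.06 N.
The static-friction limit is μ_s N = 40.82 N.
76.06 > 40.82 N → the container slides; f = μ_k N = 0.33×107.4 = 35.5 N.

f ≈ 35.5 N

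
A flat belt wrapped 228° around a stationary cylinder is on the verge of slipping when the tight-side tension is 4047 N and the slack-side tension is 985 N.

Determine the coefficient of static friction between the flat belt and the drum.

μ ≈ 0.355

T₂/T₁ = e^{μβ} → μ = ln(T₂/T₁)/β.
β = 228° = 3.979 rad.
μ = ln(4047/985)/3.979 = ln(4.109)/3.979 = 0.355.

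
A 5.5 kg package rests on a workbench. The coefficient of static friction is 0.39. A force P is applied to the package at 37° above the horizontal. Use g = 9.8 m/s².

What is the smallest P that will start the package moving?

N = m g − P sin α (the pull lifts the package).
At impending slip, P cos α = μ_s N = μ_s (m g − P sin α).
Solving: P (cos α + μ_s sin α) = μ_s m g → P = 0.39×53.9/(cos 37° + 0.39 sin 37°) = 21/1.033 = 20.3 N.

P ≈ 20.3 N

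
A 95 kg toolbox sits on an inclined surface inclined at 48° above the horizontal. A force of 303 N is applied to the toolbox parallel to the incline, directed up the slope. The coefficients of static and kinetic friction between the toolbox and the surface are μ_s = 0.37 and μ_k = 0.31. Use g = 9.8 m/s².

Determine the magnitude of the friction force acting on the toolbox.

f ≈ 193 N (up the incline)

Normal force: N = m g cos θ = 95 × 9.8 × cos 48° = 623 N.
For equilibrium along the incline the friction force must supply f = m g sin θ − P = 691.9 − 303 = 388.9 N (positive meaning up-slope).
Static friction can supply at most μ_s N = 230.5 N.
Since |388.9| > 230.5 N, static friction cannot hold it; the toolbox slides down the incline and kinetic friction applies: f = μ_k N = 0.31 × 623 = 193 N.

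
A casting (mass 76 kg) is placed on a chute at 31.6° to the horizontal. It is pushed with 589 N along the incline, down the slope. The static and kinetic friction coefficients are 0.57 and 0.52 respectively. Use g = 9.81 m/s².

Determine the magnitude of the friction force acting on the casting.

Normal force: N = m g cos θ = 76 × 9.81 × cos 31.6° = 635 N.
Parallel to the incline, ΣF = 0 gives f = m g sin θ + P = 390.7 + 589 = 979.7 N (up-slope positive).
Static friction can supply at most μ_s N = 362 N.
Since |979.7| > 362 N, static friction cannot hold it; the casting slides down the incline and kinetic friction applies: f = μ_k N = 0.52 × 635 = 330 N.

f ≈ 330 N (up the incline)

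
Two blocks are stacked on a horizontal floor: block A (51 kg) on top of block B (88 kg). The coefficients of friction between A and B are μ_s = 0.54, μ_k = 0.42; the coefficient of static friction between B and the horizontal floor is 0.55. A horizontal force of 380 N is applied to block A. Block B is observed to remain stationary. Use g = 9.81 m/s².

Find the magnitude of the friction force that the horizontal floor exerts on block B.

Normal force at the A–B interface: N₁ = m_A g = 500.3 N.
So the A–B interface can sustain at most μ_s N₁ = 270.2 N of static friction.
P = 380 N exceeds that limit, so A slips over B and the interface friction becomes kinetic: f₁ = μ_k N₁ = 0.42×500.3 = 210 N.
By Newton's third law B feels 210 N forward from A. With B stationary, the floor's static friction on B balances it: f₂ = 210 N (well within μ_s(m_A+m_B)g = 750 N).

f ≈ 210 N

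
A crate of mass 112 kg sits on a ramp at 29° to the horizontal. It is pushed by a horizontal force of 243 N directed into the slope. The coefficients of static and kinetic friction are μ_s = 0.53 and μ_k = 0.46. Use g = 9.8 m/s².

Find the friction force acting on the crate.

f ≈ 320 N (up the incline)

Resolve perpendicular to the incline: N = m g cos θ + P sin θ = 112×9.8×cos 29° + 243×sin 29° = 1078 N.
Parallel to the incline: P cos θ − m g sin θ = 212.5 − 532.1 = -319.6 N; the friction needed to balance this is 319.6 N acting up the slope.
The limit of static friction is μ_s N = 571.2 N.
|f_req| = 319.6 ≤ 571.2 N → the crate is in equilibrium; friction equals the required value.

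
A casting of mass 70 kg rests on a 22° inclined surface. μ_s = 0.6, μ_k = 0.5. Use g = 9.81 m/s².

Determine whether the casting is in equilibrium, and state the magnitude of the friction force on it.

N = m g cos θ = 637 N.
Down-slope weight component: m g sin θ = 257 N.
μ_s N = 382 N.
257 ≤ 382 N, so it stays put; friction = 257 N.

f ≈ 257 N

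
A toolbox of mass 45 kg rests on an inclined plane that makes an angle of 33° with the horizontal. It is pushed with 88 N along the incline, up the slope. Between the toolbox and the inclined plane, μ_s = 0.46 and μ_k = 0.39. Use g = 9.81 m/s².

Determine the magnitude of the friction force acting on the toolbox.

f ≈ 152 N (up the incline)

The normal reaction is N = m g cos θ = 370.2 N.
The friction needed for equilibrium is m g sin θ − P = 240.4 − 88 = 152.4 N, measured positive up-slope.
The static-friction ceiling is μ_s N = 0.46 × 370.2 = 170.3 N.
Since |152.4| ≤ 170.3 N, the toolbox remains in static equilibrium and friction takes exactly the required value.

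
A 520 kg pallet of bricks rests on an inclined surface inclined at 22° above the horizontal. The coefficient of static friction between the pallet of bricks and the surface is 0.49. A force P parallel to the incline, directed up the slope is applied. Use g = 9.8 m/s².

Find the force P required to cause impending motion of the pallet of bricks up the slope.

P ≈ 4220 N

At impending motion up the slope, friction acts down-slope at its limit: f = μ_s N.
P is parallel to the surface, so N = m g cos θ = 4720 N.
Along the incline: P = m g sin θ + μ_s N = 1910 + 0.49×4720 = 4220 N.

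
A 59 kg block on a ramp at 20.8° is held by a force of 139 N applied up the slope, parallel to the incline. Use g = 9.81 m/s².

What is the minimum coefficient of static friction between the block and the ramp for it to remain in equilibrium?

μ_s,min ≈ 0.123

N = m g cos θ = 541.1 N.
Friction must make up the shortfall along the incline: f = m g sin θ − P = 205.5 − 139 = 66.53 N.
At the threshold f = μ_s N, so μ_s,min = 66.53/541.1 = 0.123.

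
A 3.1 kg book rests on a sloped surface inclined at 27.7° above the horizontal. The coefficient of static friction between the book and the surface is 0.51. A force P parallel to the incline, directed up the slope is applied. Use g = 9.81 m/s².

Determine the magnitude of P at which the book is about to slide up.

At impending motion up the slope, friction acts down-slope at its limit: f = μ_s N.
P is parallel to the surface, so N = m g cos θ = 26.9 N.
Along the incline: P = m g sin θ + μ_s N = 14.1 + 0.51×26.9 = 27.9 N.

P ≈ 27.9 N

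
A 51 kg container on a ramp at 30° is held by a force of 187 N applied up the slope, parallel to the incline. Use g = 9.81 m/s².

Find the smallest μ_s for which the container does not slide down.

μ_s,min ≈ 0.146

N = m g cos θ = 433.3 N.
Friction must make up the shortfall along the incline: f = m g sin θ − P = 250.2 − 187 = 63.15 N.
At the threshold f = μ_s N, so μ_s,min = 63.15/433.3 = 0.146.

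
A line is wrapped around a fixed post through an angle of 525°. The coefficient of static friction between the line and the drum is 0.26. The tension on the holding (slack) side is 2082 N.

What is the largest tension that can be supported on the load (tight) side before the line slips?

T_max ≈ 22500 N

At impending slip the capstan equation gives T₂/T₁ = e^{μβ} with β in radians.
β = 525° × π/180 = 9.163 rad.
e^{μβ} = e^{0.26×9.163} = 10.83.
T₂ = T₁ · e^{μβ} = 2082 × 10.83 = 22500 N.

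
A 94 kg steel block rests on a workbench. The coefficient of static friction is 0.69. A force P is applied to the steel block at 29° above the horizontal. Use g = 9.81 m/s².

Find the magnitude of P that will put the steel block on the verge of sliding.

P ≈ 526 N

N = m g − P sin α (the pull lifts the steel block).
At impending slip, P cos α = μ_s N = μ_s (m g − P sin α).
Solving: P (cos α + μ_s sin α) = μ_s m g → P = 0.69×922/(cos 29° + 0.69 sin 29°) = 636/1.209 = 526 N.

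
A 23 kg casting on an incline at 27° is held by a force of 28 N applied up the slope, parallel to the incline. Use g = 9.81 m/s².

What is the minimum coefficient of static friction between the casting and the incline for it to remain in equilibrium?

N = m g cos θ = 201 N.
Friction must make up the shortfall along the incline: f = m g sin θ − P = 102.4 − 28 = 74.43 N.
At the threshold f = μ_s N, so μ_s,min = 74.43/201 = 0.37.

μ_s,min ≈ 0.37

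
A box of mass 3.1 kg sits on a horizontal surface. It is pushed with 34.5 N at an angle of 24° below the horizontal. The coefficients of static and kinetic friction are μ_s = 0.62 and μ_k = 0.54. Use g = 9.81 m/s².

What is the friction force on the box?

N = m g + P sin α = 30.41 + 34.5×sin 24° = 44.44 N.
Horizontally, friction must balance P cos α = 31.52 N.
The static-friction limit is μ_s N = 27.55 N.
31.52 > 27.55 N → the box slides; f = μ_k N = 0.54×44.44 = 24 N.

f ≈ 24 N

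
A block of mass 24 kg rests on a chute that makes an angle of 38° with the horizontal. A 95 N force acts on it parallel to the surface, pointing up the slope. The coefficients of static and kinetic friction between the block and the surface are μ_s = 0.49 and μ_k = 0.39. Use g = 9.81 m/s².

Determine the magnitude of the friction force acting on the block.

f ≈ 50 N (up the incline)

Normal force: N = m g cos θ = 24 × 9.81 × cos 38° = 185.5 N.
Parallel to the incline, ΣF = 0 gives f = m g sin θ − P = 145 − 95 = 49.95 N (up-slope positive).
Maximum static friction available: μ_s N = 0.49 × 185.5 = 90.91 N.
Since |49.95| ≤ 90.91 N, no slip — friction simply equals what equilibrium demands.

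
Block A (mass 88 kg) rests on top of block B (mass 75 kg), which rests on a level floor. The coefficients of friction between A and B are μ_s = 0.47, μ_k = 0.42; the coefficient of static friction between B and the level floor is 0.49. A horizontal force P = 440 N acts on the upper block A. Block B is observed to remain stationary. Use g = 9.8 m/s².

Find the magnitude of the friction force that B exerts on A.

The normal force B exerts on A is simply A's weight, N₁ = 862.4 N.
So the A–B interface can sustain at most μ_s N₁ = 405.3 N of static friction.
Since P = 440 N > 405.3 N, A slides on B; the A–B friction is kinetic: f₁ = μ_k N₁ = 0.42×862.4 = 362 N.
By Newton's third law B feels 362 N forward from A. With B stationary, the floor's static friction on B balances it: f₂ = 362 N (well within μ_s(m_A+m_B)g = 782.7 N).

f ≈ 362 N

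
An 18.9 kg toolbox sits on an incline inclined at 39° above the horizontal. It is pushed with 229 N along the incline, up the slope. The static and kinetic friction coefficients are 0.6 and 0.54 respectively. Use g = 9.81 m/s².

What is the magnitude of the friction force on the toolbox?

The normal reaction is N = m g cos θ = 144.1 N.
Parallel to the incline, ΣF = 0 gives f = m g sin θ − P = 116.7 − 229 = -112.3 N (up-slope positive).
The static-friction ceiling is μ_s N = 0.6 × 144.1 = 86.45 N.
|-112.3| exceeds 86.45 N, so the toolbox slips up-slope; friction is kinetic, f = μ_k N = 0.54×144.1 = 77.8 N.

f ≈ 77.8 N (down the incline)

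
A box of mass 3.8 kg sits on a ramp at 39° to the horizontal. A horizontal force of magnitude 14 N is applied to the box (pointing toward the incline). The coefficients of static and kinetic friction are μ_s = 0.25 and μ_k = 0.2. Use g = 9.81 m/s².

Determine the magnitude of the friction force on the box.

f ≈ 7.56 N (up the incline)

The horizontal push has a component P sin θ into the surface, so N = m g cos θ + P sin θ = 28.97 + 8.81 = 37.78 N.
Along the incline, the net driving force (taking up-slope positive) is P cos θ − m g sin θ = 10.88 − 23.46 = -12.58 N, so equilibrium requires friction f = 12.58 N (up-slope).
The limit of static friction is μ_s N = 9.445 N.
|f_req| = 12.58 > 9.445 N → the box slides down the incline; f = μ_k N = 0.2 × 37.78 = 7.56 N.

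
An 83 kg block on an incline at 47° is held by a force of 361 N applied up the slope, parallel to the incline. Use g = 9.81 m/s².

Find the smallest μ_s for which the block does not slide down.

μ_s,min ≈ 0.422

N = m g cos θ = 555.3 N.
Friction must make up the shortfall along the incline: f = m g sin θ − P = 595.5 − 361 = 234.5 N.
At the threshold f = μ_s N, so μ_s,min = 234.5/555.3 = 0.422.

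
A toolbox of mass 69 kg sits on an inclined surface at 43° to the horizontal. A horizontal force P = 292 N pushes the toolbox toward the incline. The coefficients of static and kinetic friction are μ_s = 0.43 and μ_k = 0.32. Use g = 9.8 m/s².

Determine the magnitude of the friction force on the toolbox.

f ≈ 248 N (up the incline)

The horizontal push has a component P sin θ into the surface, so N = m g cos θ + P sin θ = 494.5 + 199.1 = 693.7 N.
Along the incline, the net driving force (taking up-slope positive) is P cos θ − m g sin θ = 213.6 − 461.2 = -247.6 N, so equilibrium requires friction f = 247.6 N (up-slope).
Maximum static friction: μ_s N = 0.43 × 693.7 = 298.3 N.
|f_req| = 247.6 ≤ 298.3 N → the toolbox is in equilibrium; friction equals the required value.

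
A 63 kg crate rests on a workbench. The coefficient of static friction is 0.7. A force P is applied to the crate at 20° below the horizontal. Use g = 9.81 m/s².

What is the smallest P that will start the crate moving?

N = m g + P sin α (the push presses the crate into the workbench).
At impending slip, P cos α = μ_s N = μ_s (m g + P sin α).
Solving: P (cos α − μ_s sin α) = μ_s m g → P = 0.7×618/(cos 20° − 0.7 sin 20°) = 433/0.7003 = 618 N.

P ≈ 618 N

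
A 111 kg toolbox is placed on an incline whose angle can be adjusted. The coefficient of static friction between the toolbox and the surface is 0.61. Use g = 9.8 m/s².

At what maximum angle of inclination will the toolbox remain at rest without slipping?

θ_max ≈ 31.4°

At the slip threshold, m g sin θ = μ_s · m g cos θ, so tan θ = μ_s.
θ_max = arctan(0.61) = 31.4°.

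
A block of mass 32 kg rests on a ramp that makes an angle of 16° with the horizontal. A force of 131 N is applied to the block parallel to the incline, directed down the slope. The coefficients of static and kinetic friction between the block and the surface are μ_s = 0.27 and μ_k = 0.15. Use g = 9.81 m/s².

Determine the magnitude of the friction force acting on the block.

f ≈ 45.3 N (up the incline)

Normal force: N = m g cos θ = 32 × 9.81 × cos 16° = 301.8 N.
Parallel to the incline, ΣF = 0 gives f = m g sin θ + P = 86.53 + 131 = 217.5 N (up-slope positive).
Maximum static friction available: μ_s N = 0.27 × 301.8 = 81.48 N.
|217.5| exceeds 81.48 N, so the block slips down-slope; friction is kinetic, f = μ_k N = 0.15×301.8 = 45.3 N.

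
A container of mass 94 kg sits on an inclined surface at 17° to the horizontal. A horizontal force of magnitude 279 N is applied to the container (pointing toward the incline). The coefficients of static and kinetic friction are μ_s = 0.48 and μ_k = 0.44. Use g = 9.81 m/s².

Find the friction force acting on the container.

f ≈ 2.8 N (up the incline)

Resolve perpendicular to the incline: N = m g cos θ + P sin θ = 94×9.81×cos 17° + 279×sin 17° = 963.4 N.
Along the incline, the net driving force (taking up-slope positive) is P cos θ − m g sin θ = 266.8 − 269.6 = -2.799 N, so equilibrium requires friction f = 2.799 N (up-slope).
Maximum static friction: μ_s N = 0.48 × 963.4 = 462.4 N.
Since 2.799 N is within the 462.4 N limit, the container stays put and friction is exactly 2.8 N.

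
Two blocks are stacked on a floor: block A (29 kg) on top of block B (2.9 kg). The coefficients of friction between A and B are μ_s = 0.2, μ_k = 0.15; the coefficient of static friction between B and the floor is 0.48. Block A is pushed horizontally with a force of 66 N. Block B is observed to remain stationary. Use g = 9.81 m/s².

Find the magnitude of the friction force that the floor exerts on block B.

f ≈ 42.7 N

Between the blocks, N₁ = m_A g = 284.5 N.
So the A–B interface can sustain at most μ_s N₁ = 56.9 N of static friction.
P = 66 N exceeds that limit, so A slips over B and the interface friction becomes kinetic: f₁ = μ_k N₁ = 0.15×284.5 = 42.7 N.
By Newton's third law B feels 42.7 N forward from A. With B stationary, the floor's static friction on B balances it: f₂ = 42.7 N (well within μ_s(m_A+m_B)g = 150.2 N).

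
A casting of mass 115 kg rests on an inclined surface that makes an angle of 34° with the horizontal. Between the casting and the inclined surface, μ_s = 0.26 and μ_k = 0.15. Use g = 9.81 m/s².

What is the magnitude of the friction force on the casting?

f ≈ 140 N (up the incline)

Normal force: N = m g cos θ = 115 × 9.81 × cos 34° = 935.3 N.
For equilibrium along the incline, friction must balance the weight component: f = m g sin θ = 630.9 N up the slope.
Static friction can supply at most μ_s N = 243.2 N.
|630.9| exceeds 243.2 N, so the casting slips down-slope; friction is kinetic, f = μ_k N = 0.15×935.3 = 140 N.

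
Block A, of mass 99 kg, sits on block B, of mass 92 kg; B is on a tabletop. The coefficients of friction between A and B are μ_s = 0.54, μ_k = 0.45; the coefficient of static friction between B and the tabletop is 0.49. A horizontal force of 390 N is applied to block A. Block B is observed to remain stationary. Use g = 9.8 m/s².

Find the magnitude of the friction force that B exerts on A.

The normal force B exerts on A is simply A's weight, N₁ = 970.2 N.
So the A–B interface can sustain at most μ_s N₁ = 523.9 N of static friction.
Since P = 390 N ≤ 523.9 N, A does not slip on B; friction on A equals P = 390 N.
By Newton's third law B feels 390 N forward from A. With B stationary, the floor's static friction on B balances it: f₂ = 390 N (well within μ_s(m_A+m_B)g = 917.2 N).

f ≈ 390 N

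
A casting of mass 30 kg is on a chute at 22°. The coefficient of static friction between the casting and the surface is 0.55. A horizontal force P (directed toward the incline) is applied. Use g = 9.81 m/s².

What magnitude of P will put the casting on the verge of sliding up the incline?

P ≈ 361 N

At impending motion up the slope, friction acts down-slope at its limit: f = μ_s N.
Perpendicular to the incline: N = m g cos θ + P sin θ.
Along the incline: P cos θ = m g sin θ + μ_s N = m g sin θ + μ_s (m g cos θ + P sin θ).
Solving, P (cos θ − μ_s sin θ) = m g (sin θ + μ_s cos θ), so P = 30×9.81×(sin 22° + 0.55 cos 22°)/(cos 22° − 0.55 sin 22°) = 294×0.8846/0.7212 = 361 N.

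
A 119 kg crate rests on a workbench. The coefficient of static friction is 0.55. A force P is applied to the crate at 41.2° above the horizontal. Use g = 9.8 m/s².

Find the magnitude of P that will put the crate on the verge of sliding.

N = m g − P sin α (the pull lifts the crate).
At impending slip, P cos α = μ_s N = μ_s (m g − P sin α).
Solving: P (cos α + μ_s sin α) = μ_s m g → P = 0.55×1170/(cos 41.2° + 0.55 sin 41.2°) = 641/1.115 = 575 N.

P ≈ 575 N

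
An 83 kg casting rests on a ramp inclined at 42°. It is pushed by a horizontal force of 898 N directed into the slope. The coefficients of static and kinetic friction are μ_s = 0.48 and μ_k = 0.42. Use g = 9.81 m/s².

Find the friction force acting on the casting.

Resolve perpendicular to the incline: N = m g cos θ + P sin θ = 83×9.81×cos 42° + 898×sin 42° = 1206 N.
Parallel to the incline: P cos θ − m g sin θ = 667.3 − 544.8 = 122.5 N; the friction needed to balance this is 122.5 N acting down the slope.
The limit of static friction is μ_s N = 578.9 N.
|f_req| = 122.5 ≤ 578.9 N → the casting is in equilibrium; friction equals the required value.

f ≈ 123 N (down the incline)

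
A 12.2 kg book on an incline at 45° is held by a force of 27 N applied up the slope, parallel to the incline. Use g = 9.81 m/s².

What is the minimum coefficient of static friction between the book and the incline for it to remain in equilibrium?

N = m g cos θ = 84.63 N.
Friction must make up the shortfall along the incline: f = m g sin θ − P = 84.63 − 27 = 57.63 N.
At the threshold f = μ_s N, so μ_s,min = 57.63/84.63 = 0.681.

μ_s,min ≈ 0.681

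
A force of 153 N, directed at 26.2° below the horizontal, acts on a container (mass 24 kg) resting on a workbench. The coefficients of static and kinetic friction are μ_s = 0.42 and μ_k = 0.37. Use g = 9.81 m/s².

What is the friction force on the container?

The vertical component of P adds to the normal force: N = m g + P sin α = 235.4 + 67.55 = 303 N.
Horizontally, friction must balance P cos α = 137.3 N.
μ_s N = 0.42 × 303 = 127.3 N.
The required friction exceeds μ_s N, so the container moves and f = μ_k N = 112 N.

f ≈ 112 N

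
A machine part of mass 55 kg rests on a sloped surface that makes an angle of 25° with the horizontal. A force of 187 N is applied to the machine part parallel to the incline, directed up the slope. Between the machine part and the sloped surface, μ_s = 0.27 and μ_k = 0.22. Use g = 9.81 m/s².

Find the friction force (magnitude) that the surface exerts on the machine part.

f ≈ 41 N (up the incline)

The normal reaction is N = m g cos θ = 489 N.
The friction needed for equilibrium is m g sin θ − P = 228 − 187 = 41.02 N, measured positive up-slope.
The static-friction ceiling is μ_s N = 0.27 × 489 = 132 N.
Since |41.02| ≤ 132 N, no slip — friction simply equals what equilibrium demands.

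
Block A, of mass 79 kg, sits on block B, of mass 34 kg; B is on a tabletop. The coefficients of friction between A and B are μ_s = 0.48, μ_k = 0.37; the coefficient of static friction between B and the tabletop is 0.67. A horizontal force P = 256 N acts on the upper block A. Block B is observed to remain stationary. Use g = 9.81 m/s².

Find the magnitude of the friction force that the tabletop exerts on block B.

f ≈ 256 N

Normal force at the A–B interface: N₁ = m_A g = 775 N.
Maximum static friction on A from B: μ_s N₁ = 0.48×775 = 372 N.
Since P = 256 N ≤ 372 N, A does not slip on B; friction on A equals P = 256 N.
B experiences an equal 256 N forward from A (third law). B is in equilibrium, so the floor supplies f₂ = 256 N of static friction (limit μ_s(m_A+m_B)g = 742.7 N, not exceeded).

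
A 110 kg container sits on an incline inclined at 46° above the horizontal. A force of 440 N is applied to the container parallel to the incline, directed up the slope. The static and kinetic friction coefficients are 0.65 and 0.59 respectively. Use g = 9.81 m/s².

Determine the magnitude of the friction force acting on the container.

f ≈ 336 N (up the incline)

The normal reaction is N = m g cos θ = 749.6 N.
The friction needed for equilibrium is m g sin θ − P = 776.2 − 440 = 336.2 N, measured positive up-slope.
Static friction can supply at most μ_s N = 487.2 N.
Since |336.2| ≤ 487.2 N, no slip — friction simply equals what equilibrium demands.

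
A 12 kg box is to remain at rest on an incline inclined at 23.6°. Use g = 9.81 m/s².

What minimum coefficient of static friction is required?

At the slip threshold m g sin θ = μ_s m g cos θ, so μ_s,min = tan θ.
μ_s,min = tan 23.6° = 0.437.

μ_s,min ≈ 0.437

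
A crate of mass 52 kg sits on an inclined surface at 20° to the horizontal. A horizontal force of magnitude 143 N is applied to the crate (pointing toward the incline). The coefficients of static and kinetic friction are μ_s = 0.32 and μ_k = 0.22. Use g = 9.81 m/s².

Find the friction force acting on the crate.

f ≈ 40.1 N (up the incline)

Resolve perpendicular to the incline: N = m g cos θ + P sin θ = 52×9.81×cos 20° + 143×sin 20° = 528.3 N.
Parallel to the incline: P cos θ − m g sin θ = 134.4 − 174.5 = -40.1 N; the friction needed to balance this is 40.1 N acting up the slope.
Maximum static friction: μ_s N = 0.32 × 528.3 = 169 N.
|f_req| = 40.1 ≤ 169 N → the crate is in equilibrium; friction equals the required value.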